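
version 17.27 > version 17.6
True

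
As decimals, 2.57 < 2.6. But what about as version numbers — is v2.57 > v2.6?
True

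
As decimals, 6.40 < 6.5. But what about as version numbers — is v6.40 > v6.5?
True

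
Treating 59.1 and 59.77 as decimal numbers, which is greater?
59.77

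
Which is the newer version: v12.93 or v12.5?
v12.93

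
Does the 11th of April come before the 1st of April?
No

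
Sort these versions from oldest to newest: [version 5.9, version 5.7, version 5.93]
[version 5.7, version 5.9, version 5.93]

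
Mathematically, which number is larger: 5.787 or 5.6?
5.787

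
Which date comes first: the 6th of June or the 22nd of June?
the 6th of June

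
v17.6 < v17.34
True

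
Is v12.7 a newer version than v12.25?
No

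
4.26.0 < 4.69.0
True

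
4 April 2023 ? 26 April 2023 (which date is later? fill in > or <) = <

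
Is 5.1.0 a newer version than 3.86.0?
Yes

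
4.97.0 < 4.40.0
False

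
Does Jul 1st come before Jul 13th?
Yes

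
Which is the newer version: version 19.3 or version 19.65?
version 19.65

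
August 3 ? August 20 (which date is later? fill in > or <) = <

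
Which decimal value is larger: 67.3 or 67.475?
67.475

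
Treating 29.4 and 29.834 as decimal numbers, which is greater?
29.834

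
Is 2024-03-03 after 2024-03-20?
No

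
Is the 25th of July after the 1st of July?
Yes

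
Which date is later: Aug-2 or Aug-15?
Aug-15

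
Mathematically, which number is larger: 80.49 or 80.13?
80.49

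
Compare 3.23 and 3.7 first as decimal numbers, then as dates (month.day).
As decimals: 3.23 < 3.7. As dates: 3/23 is later than 3/7 (day 23 > day 7).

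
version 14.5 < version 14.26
True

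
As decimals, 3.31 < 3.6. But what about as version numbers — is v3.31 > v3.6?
True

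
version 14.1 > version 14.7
False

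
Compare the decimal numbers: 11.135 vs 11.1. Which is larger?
11.135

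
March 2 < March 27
True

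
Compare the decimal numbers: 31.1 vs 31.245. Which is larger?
31.245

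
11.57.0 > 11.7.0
True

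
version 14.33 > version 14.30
True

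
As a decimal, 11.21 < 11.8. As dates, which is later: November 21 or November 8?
November 21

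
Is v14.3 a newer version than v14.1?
Yes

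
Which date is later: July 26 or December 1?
December 1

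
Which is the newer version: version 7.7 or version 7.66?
version 7.66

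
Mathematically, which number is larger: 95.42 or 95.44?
95.44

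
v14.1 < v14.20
True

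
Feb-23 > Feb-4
True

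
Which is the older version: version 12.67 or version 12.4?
version 12.4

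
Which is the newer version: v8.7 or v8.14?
v8.14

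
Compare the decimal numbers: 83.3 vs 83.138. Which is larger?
83.3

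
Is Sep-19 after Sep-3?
Yes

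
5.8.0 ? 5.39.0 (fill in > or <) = <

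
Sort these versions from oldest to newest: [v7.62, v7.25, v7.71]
[v7.25, v7.62, v7.71]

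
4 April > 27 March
True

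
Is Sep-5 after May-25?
Yes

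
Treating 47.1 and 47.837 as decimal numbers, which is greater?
47.837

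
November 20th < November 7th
False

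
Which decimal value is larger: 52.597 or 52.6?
52.6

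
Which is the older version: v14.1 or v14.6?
v14.1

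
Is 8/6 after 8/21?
No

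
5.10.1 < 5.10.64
True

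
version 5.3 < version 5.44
True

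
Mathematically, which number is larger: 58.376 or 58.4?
58.4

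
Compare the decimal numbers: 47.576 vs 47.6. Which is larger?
47.6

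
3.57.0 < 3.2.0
False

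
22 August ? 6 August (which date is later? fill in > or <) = >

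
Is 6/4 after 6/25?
No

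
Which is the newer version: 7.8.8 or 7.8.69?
7.8.69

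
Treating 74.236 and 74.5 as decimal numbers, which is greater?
74.5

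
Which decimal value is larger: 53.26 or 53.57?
53.57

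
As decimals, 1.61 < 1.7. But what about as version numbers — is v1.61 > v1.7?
True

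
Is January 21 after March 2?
No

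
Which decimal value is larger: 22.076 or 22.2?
22.2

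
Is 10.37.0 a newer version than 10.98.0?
No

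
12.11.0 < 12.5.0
False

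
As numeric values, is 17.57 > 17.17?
True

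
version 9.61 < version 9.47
False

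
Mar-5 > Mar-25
False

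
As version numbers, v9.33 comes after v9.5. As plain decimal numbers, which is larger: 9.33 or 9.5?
9.5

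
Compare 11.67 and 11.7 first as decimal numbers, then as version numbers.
As decimals: 11.67 < 11.7. As versions: v11.67 > v11.7 (minor version 67 > 7).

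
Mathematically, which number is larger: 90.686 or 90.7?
90.7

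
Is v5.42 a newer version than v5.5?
Yes. Version numbers are compared segment by segment as integers, not as decimals: minor version 42 > 5, so v5.42 > v5.5 (even though the decimal 5.42 < 5.5).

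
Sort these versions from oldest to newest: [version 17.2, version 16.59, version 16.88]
[version 16.59, version 16.88, version 17.2]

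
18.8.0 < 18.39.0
True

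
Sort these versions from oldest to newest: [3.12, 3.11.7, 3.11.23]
[3.11.7, 3.11.23, 3.12]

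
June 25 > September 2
False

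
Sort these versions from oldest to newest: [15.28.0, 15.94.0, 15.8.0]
[15.8.0, 15.28.0, 15.94.0]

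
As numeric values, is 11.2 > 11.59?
False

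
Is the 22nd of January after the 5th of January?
Yes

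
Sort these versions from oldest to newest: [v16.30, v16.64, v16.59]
[v16.30, v16.59, v16.64]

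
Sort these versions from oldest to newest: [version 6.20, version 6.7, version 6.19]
[version 6.7, version 6.19, version 6.20]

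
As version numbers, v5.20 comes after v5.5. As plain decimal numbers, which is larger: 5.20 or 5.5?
5.5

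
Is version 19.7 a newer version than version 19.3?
Yes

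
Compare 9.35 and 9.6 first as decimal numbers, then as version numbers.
As decimals: 9.35 < 9.6. As versions: v9.35 > v9.6 (minor version 35 > 6).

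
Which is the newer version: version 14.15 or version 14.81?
version 14.81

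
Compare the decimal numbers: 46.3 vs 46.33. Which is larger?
46.33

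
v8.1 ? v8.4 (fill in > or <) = <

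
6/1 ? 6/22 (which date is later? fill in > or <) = <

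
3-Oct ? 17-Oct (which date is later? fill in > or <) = <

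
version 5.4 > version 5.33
False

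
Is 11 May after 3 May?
Yes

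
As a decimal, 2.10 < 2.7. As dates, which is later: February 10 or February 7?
February 10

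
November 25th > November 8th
True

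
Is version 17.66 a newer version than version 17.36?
Yes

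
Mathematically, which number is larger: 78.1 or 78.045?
78.1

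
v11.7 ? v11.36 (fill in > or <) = <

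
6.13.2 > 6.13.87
False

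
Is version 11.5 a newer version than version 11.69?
No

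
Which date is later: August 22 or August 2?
August 22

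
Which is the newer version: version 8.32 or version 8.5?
version 8.32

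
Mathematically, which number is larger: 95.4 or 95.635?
95.635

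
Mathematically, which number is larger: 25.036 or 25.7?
25.7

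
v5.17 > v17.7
False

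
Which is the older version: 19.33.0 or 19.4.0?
19.4.0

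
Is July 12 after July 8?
Yes. Day 12 comes after day 8 in July — this is a date comparison, not a decimal one (the decimal 7.12 would be smaller than 7.8).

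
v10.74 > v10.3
True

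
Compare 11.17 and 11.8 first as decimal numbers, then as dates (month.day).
As decimals: 11.17 < 11.8. As dates: 11/17 is later than 11/8 (day 17 > day 8).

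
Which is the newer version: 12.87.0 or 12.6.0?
12.87.0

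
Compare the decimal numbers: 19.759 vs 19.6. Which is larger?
19.759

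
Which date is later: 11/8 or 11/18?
11/18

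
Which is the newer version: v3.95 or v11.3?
v11.3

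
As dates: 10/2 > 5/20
True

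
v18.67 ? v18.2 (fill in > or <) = >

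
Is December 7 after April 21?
Yes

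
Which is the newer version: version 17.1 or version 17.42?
version 17.42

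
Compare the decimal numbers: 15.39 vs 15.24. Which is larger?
15.39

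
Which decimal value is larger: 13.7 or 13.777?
13.777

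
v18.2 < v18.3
True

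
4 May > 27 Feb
True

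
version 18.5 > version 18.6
False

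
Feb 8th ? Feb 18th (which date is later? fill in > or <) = <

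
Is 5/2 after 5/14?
No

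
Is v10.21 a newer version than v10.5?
Yes. Version numbers are compared segment by segment as integers, not as decimals: minor version 21 > 5, so v10.21 > v10.5 (even though the decimal 10.21 < 10.5).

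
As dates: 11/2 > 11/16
False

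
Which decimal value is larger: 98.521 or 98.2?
98.521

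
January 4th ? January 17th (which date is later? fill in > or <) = <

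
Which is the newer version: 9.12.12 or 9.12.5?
9.12.12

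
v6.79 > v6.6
True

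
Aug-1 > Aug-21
False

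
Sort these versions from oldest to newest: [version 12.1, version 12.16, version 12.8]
[version 12.1, version 12.8, version 12.16]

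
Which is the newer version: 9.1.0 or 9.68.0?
9.68.0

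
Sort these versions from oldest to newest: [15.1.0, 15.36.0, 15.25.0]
[15.1.0, 15.25.0, 15.36.0]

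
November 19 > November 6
True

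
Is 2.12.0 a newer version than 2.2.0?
Yes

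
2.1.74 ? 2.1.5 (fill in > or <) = >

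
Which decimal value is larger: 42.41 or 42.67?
42.67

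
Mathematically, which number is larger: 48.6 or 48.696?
48.696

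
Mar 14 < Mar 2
False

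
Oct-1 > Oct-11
False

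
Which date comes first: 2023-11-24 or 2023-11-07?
2023-11-07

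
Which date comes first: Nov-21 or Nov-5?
Nov-5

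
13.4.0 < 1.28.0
False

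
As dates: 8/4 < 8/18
True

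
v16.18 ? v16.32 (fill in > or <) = <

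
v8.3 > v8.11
False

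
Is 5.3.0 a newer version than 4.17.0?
Yes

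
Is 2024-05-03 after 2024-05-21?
No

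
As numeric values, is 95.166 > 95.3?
False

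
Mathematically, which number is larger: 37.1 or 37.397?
37.397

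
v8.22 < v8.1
False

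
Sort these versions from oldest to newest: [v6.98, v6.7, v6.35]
[v6.7, v6.35, v6.98]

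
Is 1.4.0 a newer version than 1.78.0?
No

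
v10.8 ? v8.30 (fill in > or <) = >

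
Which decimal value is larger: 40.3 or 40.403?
40.403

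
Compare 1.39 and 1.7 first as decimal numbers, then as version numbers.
As decimals: 1.39 < 1.7. As versions: v1.39 > v1.7 (minor version 39 > 7).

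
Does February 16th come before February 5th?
No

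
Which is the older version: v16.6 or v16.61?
v16.6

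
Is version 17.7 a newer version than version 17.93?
No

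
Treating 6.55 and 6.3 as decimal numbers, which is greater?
6.55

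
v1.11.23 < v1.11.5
False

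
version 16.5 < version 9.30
False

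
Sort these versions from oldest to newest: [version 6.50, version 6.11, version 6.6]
[version 6.6, version 6.11, version 6.50]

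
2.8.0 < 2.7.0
False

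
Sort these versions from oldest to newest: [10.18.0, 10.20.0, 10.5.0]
[10.5.0, 10.18.0, 10.20.0]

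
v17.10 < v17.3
False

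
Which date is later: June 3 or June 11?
June 11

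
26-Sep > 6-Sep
True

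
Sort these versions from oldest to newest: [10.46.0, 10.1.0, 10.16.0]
[10.1.0, 10.16.0, 10.46.0]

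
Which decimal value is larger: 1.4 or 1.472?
1.472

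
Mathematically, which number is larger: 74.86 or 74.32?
74.86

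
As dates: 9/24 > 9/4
True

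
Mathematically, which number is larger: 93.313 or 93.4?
93.4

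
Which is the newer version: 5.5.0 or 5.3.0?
5.5.0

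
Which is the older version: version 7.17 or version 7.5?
version 7.5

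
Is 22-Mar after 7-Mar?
Yes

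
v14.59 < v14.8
False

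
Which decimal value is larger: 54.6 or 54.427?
54.6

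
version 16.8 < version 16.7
False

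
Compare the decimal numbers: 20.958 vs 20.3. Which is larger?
20.958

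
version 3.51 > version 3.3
True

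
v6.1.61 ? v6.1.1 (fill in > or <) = >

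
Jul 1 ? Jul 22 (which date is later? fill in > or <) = <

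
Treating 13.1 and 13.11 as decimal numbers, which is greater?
13.11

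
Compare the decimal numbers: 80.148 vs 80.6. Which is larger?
80.6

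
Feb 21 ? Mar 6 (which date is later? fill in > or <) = <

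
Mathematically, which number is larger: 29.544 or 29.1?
29.544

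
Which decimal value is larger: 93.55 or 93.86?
93.86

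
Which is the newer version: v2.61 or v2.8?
v2.61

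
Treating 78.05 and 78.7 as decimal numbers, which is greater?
78.7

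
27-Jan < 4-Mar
True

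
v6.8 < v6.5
False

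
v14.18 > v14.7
True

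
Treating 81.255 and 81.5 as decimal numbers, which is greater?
81.5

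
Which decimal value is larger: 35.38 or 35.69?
35.69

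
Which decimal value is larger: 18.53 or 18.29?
18.53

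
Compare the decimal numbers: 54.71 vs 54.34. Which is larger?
54.71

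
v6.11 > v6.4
True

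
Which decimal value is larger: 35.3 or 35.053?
35.3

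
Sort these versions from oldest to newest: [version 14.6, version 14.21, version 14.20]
[version 14.6, version 14.20, version 14.21]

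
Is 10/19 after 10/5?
Yes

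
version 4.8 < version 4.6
False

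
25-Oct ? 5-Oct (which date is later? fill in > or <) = >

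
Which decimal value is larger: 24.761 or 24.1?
24.761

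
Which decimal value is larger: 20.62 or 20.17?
20.62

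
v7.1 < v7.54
True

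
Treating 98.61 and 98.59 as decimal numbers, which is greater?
98.61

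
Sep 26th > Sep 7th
True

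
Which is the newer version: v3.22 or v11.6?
v11.6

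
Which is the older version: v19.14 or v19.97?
v19.14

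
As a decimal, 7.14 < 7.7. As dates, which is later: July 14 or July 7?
July 14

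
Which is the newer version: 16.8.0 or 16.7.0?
16.8.0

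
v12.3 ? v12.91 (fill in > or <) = <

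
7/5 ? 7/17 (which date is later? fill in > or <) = <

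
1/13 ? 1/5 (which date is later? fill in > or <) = >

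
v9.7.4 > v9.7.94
False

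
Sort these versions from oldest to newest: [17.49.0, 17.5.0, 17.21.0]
[17.5.0, 17.21.0, 17.49.0]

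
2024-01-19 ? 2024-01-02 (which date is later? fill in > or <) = >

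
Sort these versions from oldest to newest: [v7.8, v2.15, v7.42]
[v2.15, v7.8, v7.42]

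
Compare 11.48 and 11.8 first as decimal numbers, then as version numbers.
As decimals: 11.48 < 11.8. As versions: v11.48 > v11.8 (minor version 48 > 8).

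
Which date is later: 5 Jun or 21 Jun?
21 Jun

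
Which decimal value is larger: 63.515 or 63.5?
63.515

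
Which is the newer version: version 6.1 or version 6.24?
version 6.24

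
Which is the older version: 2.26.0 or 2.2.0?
2.2.0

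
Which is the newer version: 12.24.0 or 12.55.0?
12.55.0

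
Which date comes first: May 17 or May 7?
May 7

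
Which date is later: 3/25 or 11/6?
11/6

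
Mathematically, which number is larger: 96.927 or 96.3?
96.927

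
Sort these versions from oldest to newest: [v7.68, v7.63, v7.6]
[v7.6, v7.63, v7.68]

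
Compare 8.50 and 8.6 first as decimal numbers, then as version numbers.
As decimals: 8.50 < 8.6. As versions: v8.50 > v8.6 (minor version 50 > 6).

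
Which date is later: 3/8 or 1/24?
3/8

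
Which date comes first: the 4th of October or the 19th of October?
the 4th of October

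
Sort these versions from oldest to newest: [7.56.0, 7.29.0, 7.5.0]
[7.5.0, 7.29.0, 7.56.0]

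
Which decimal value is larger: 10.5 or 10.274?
10.5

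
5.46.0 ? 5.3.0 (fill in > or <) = >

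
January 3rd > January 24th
False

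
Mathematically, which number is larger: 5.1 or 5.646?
5.646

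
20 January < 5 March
True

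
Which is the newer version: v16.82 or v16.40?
v16.82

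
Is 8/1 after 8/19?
No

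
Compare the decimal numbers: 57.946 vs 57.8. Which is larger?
57.946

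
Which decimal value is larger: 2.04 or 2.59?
2.59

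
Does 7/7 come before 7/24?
Yes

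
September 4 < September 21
True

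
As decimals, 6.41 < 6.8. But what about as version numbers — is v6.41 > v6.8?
True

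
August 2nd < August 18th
True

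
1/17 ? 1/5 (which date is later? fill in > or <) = >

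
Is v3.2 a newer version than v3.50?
No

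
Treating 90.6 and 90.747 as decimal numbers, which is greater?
90.747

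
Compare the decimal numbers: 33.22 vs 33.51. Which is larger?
33.51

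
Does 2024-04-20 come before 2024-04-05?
No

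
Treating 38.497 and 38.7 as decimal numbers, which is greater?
38.7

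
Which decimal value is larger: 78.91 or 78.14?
78.91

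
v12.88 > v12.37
True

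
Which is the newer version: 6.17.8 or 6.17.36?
6.17.36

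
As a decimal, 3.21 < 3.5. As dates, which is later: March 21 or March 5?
March 21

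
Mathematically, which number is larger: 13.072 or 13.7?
13.7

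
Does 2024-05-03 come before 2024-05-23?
Yes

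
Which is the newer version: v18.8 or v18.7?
v18.8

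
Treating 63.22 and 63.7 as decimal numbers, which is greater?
63.7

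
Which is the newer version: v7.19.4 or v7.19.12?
v7.19.12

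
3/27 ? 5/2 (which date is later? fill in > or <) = <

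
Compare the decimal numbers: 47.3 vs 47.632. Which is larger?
47.632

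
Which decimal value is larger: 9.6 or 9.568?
9.6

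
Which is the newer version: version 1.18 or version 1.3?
version 1.18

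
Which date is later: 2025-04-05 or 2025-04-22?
2025-04-22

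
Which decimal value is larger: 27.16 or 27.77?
27.77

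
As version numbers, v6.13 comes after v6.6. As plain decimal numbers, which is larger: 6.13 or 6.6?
6.6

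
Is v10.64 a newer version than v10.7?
Yes. Version numbers are compared segment by segment as integers, not as decimals: minor version 64 > 7, so v10.64 > v10.7 (even though the decimal 10.64 < 10.7).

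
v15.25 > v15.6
True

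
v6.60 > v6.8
True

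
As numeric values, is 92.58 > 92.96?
False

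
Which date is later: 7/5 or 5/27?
7/5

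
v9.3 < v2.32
False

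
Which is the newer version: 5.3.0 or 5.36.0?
5.36.0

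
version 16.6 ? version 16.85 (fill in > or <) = <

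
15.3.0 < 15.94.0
True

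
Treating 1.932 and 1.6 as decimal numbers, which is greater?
1.932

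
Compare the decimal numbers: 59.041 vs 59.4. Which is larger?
59.4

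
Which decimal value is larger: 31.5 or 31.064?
31.5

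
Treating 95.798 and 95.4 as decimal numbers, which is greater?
95.798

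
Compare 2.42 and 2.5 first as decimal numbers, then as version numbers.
As decimals: 2.42 < 2.5. As versions: v2.42 > v2.5 (minor version 42 > 5).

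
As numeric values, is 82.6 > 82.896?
False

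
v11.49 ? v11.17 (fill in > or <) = >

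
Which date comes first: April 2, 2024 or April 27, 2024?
April 2, 2024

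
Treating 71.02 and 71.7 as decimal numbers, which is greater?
71.7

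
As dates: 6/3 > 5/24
True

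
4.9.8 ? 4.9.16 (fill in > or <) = <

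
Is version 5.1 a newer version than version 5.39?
No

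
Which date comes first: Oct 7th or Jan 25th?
Jan 25th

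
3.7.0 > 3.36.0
False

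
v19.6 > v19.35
False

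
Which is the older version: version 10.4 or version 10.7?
version 10.4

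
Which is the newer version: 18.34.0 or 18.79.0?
18.79.0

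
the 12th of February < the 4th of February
False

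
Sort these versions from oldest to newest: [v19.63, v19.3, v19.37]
[v19.3, v19.37, v19.63]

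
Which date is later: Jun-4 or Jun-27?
Jun-27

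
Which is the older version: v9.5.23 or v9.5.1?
v9.5.1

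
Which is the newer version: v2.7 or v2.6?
v2.7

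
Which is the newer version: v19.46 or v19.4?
v19.46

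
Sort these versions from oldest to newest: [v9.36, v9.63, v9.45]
[v9.36, v9.45, v9.63]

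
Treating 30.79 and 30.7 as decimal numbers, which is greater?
30.79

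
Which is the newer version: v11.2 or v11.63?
v11.63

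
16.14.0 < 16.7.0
False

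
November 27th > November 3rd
True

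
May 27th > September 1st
False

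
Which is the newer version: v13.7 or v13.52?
v13.52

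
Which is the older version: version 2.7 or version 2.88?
version 2.7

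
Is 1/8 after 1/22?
No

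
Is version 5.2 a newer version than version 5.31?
No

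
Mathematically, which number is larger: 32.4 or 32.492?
32.492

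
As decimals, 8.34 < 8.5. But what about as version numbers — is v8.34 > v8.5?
True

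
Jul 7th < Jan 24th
False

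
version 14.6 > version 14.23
False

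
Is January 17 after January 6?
Yes. Day 17 comes after day 6 in January — this is a date comparison, not a decimal one (the decimal 1.17 would be smaller than 1.6).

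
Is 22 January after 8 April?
No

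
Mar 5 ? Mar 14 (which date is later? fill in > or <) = <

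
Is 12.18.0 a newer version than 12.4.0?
Yes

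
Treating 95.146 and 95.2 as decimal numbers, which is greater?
95.2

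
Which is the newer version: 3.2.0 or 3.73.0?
3.73.0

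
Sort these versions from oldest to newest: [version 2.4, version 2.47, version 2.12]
[version 2.4, version 2.12, version 2.47]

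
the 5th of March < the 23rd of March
True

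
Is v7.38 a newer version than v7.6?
Yes. Version numbers are compared segment by segment as integers, not as decimals: minor version 38 > 6, so v7.38 > v7.6 (even though the decimal 7.38 < 7.6).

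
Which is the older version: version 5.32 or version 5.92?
version 5.32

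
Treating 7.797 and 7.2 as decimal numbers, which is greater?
7.797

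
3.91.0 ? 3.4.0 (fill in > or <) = >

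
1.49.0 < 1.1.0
False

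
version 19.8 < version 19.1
False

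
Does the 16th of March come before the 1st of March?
No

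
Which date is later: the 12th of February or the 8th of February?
the 12th of February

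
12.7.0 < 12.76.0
True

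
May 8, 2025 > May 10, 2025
False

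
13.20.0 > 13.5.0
True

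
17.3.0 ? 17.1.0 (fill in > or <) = >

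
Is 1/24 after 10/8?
No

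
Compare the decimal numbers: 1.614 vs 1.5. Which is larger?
1.614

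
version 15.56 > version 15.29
True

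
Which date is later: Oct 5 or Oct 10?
Oct 10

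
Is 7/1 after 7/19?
No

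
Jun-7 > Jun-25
False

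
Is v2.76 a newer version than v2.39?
Yes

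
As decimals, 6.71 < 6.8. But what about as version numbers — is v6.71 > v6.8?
True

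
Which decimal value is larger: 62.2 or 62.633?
62.633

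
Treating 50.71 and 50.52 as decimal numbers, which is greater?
50.71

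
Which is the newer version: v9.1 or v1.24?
v9.1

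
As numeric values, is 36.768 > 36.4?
True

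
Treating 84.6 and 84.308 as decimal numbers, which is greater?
84.6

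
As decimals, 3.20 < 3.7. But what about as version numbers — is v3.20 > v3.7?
True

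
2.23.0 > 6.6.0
False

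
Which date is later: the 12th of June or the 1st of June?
the 12th of June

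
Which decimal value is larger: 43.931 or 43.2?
43.931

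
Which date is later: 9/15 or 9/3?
9/15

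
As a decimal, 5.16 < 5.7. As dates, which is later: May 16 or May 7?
May 16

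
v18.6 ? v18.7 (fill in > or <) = <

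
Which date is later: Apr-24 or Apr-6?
Apr-24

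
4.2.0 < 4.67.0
True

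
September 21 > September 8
True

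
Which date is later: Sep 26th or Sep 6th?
Sep 26th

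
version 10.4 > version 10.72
False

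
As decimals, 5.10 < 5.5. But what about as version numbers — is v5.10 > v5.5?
True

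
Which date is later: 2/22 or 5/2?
5/2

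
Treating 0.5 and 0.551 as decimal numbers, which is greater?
0.551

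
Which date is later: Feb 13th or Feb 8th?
Feb 13th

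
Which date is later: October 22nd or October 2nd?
October 22nd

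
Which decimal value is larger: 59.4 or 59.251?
59.4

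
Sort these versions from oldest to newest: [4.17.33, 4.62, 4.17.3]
[4.17.3, 4.17.33, 4.62]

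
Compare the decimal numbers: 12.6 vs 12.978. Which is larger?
12.978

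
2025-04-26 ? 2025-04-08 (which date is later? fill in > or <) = >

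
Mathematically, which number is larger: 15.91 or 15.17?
15.91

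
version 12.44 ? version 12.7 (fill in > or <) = >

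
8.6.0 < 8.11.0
True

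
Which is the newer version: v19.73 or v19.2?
v19.73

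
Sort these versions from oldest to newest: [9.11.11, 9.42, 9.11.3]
[9.11.3, 9.11.11, 9.42]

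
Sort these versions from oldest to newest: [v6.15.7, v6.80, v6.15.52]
[v6.15.7, v6.15.52, v6.80]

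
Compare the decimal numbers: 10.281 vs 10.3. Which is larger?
10.3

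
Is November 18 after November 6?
Yes. Day 18 comes after day 6 in November — this is a date comparison, not a decimal one (the decimal 11.18 would be smaller than 11.6).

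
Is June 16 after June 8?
Yes. Day 16 comes after day 8 in June — this is a date comparison, not a decimal one (the decimal 6.16 would be smaller than 6.8).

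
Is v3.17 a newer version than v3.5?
Yes. Version numbers are compared segment by segment as integers, not as decimals: minor version 17 > 5, so v3.17 > v3.5 (even though the decimal 3.17 < 3.5).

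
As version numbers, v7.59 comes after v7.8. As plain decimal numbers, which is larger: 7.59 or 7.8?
7.8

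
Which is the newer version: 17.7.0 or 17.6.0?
17.7.0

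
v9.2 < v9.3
True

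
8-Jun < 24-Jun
True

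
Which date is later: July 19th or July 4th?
July 19th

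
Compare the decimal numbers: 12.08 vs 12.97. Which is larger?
12.97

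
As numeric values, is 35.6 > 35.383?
True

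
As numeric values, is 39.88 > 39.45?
True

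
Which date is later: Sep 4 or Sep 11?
Sep 11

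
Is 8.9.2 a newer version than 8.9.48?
No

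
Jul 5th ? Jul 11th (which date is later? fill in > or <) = <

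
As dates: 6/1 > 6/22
False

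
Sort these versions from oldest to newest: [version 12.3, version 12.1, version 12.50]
[version 12.1, version 12.3, version 12.50]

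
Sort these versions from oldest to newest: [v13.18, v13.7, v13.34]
[v13.7, v13.18, v13.34]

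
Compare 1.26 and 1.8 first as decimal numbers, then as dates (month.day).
As decimals: 1.26 < 1.8. As dates: 1/26 is later than 1/8 (day 26 > day 8).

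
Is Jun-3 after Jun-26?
No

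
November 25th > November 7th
True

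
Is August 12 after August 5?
Yes. Day 12 comes after day 5 in August — this is a date comparison, not a decimal one (the decimal 8.12 would be smaller than 8.5).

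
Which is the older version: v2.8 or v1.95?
v1.95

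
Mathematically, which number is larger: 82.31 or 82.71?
82.71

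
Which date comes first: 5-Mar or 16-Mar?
5-Mar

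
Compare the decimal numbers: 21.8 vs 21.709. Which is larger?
21.8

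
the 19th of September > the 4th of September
True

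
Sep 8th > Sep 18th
False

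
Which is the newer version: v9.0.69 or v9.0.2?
v9.0.69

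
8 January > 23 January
False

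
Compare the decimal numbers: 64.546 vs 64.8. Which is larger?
64.8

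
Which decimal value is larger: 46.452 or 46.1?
46.452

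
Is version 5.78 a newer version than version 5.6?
Yes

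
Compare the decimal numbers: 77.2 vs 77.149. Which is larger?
77.2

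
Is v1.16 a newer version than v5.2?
No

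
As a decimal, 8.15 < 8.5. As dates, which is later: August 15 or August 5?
August 15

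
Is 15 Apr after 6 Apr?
Yes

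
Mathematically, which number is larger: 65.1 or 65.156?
65.156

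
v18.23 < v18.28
True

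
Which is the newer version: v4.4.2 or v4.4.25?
v4.4.25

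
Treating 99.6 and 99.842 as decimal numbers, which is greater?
99.842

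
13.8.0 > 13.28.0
False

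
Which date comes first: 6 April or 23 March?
23 March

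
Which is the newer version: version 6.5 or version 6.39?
version 6.39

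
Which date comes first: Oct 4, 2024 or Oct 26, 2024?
Oct 4, 2024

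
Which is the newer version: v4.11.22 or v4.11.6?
v4.11.22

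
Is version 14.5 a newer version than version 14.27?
No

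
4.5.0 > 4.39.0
False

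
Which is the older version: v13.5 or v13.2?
v13.2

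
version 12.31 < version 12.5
False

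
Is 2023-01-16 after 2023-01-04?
Yes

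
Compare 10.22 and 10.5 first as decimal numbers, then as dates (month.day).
As decimals: 10.22 < 10.5. As dates: 10/22 is later than 10/5 (day 22 > day 5).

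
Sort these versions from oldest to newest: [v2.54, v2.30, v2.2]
[v2.2, v2.30, v2.54]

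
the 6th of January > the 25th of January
False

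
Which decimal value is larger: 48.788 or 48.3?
48.788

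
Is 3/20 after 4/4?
No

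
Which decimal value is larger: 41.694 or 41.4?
41.694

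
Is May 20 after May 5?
Yes. Day 20 comes after day 5 in May — this is a date comparison, not a decimal one (the decimal 5.20 would be smaller than 5.5).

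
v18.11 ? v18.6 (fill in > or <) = >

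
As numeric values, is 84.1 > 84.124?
False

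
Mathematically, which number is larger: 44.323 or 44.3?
44.323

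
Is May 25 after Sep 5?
No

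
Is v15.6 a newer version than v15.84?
No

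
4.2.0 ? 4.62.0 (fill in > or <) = <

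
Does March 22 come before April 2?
Yes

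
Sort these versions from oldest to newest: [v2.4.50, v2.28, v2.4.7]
[v2.4.7, v2.4.50, v2.28]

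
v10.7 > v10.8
False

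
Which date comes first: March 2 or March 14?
March 2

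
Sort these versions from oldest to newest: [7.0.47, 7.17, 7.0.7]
[7.0.7, 7.0.47, 7.17]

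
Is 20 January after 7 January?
Yes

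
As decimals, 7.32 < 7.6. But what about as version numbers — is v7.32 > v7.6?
True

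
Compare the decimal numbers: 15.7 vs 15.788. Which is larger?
15.788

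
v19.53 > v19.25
True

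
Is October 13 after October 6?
Yes. Day 13 comes after day 6 in October — this is a date comparison, not a decimal one (the decimal 10.13 would be smaller than 10.6).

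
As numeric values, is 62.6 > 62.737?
False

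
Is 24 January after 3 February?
No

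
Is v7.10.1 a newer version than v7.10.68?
No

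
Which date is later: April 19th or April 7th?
April 19th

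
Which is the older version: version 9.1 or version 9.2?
version 9.1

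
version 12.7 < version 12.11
True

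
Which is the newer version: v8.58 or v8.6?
v8.58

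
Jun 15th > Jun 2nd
True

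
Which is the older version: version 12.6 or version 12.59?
version 12.6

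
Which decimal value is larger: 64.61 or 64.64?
64.64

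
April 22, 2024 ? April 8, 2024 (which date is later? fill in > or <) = >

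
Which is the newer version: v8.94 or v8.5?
v8.94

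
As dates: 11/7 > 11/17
False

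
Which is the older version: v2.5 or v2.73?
v2.5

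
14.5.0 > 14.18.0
False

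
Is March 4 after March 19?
No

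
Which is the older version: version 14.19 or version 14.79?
version 14.19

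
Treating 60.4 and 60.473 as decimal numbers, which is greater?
60.473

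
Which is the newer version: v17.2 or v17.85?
v17.85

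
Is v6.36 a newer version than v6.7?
Yes. Version numbers are compared segment by segment as integers, not as decimals: minor version 36 > 7, so v6.36 > v6.7 (even though the decimal 6.36 < 6.7).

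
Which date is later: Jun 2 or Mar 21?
Jun 2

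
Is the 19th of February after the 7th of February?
Yes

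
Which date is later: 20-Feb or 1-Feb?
20-Feb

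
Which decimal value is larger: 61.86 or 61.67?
61.86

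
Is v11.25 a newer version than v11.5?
Yes. Version numbers are compared segment by segment as integers, not as decimals: minor version 25 > 5, so v11.25 > v11.5 (even though the decimal 11.25 < 11.5).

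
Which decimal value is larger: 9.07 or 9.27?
9.27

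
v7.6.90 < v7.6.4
False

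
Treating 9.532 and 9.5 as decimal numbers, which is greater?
9.532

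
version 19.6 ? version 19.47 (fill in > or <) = <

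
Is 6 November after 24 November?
No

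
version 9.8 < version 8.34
False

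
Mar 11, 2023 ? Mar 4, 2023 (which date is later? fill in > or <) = >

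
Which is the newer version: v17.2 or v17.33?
v17.33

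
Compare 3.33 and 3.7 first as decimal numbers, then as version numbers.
As decimals: 3.33 < 3.7. As versions: v3.33 > v3.7 (minor version 33 > 7).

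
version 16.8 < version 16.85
True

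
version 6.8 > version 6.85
False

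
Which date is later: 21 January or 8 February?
8 February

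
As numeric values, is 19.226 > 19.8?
False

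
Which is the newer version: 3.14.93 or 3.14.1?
3.14.93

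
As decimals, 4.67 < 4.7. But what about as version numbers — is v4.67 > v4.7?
True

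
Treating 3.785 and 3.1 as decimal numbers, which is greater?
3.785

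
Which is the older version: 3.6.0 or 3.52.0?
3.6.0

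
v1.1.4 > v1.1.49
False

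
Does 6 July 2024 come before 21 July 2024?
Yes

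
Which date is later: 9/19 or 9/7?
9/19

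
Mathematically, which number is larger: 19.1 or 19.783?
19.783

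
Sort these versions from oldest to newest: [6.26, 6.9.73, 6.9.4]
[6.9.4, 6.9.73, 6.26]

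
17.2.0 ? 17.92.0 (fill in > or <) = <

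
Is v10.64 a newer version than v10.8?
Yes. Version numbers are compared segment by segment as integers, not as decimals: minor version 64 > 8, so v10.64 > v10.8 (even though the decimal 10.64 < 10.8).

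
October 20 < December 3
True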